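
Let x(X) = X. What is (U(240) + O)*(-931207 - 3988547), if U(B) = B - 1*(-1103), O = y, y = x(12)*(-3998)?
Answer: 229422888282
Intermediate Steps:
y = -47976 (y = 12*(-3998) = -47976)
O = -47976
U(B) = 1103 + B (U(B) = B + 1103 = 1103 + B)
(U(240) + O)*(-931207 - 3988547) = ((1103 + 240) - 47976)*(-931207 - 3988547) = (1343 - 47976)*(-4919754) = -46633*(-4919754) = 229422888282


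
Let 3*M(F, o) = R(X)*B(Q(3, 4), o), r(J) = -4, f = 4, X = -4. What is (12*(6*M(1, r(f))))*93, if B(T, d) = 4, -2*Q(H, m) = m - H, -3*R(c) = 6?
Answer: -17856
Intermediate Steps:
R(c) = -2 (R(c) = -⅓*6 = -2)
Q(H, m) = H/2 - m/2 (Q(H, m) = -(m - H)/2 = H/2 - m/2)
M(F, o) = -8/3 (M(F, o) = (-2*4)/3 = (⅓)*(-8) = -8/3)
(12*(6*M(1, r(f))))*93 = (12*(6*(-8/3)))*93 = (12*(-16))*93 = -192*93 = -17856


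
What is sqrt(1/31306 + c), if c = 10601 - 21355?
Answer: I*sqrt(10539625818238)/31306 ≈ 103.7*I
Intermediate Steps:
c = -10754
sqrt(1/31306 + c) = sqrt(1/31306 - 10754) = sqrt(-336664723/31306) = I*sqrt(10539625818238)/31306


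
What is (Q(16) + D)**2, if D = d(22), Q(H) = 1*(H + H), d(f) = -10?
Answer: 484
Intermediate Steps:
Q(H) = 2*H (Q(H) = 1*(2*H) = 2*H)
D = -10
(Q(16) + D)**2 = (2*16 - 10)**2 = (32 - 10)**2 = 22**2 = 484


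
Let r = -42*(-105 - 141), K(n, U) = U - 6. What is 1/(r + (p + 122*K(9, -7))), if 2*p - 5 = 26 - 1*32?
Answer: 2/17491 ≈ 0.00011434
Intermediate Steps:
K(n, U) = -6 + U
p = -½ (p = 5/2 + (26 - 1*32)/2 = 5/2 + (26 - 32)/2 = 5/2 + (½)*(-6) = 5/2 - 3 = -½ ≈ -0.50000)
r = 10332 (r = -42*(-246) = 10332)
1/(r + (p + 122*K(9, -7))) = 1/(10332 + (-½ + 122*(-6 - 7))) = 1/(10332 + (-½ + 122*(-13))) = 1/(10332 + (-½ - 1586)) = 1/(10332 - 3173/2) = 1/(17491/2) = 2/17491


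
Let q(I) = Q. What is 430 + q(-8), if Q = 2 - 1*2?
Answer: 430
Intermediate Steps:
Q = 0 (Q = 2 - 2 = 0)
q(I) = 0
430 + q(-8) = 430 + 0 = 430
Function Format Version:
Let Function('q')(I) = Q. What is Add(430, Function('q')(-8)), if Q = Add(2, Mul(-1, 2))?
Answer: 430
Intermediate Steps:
Q = 0 (Q = Add(2, -2) = 0)
Function('q')(I) = 0
Add(430, Function('q')(-8)) = Add(430, 0) = 430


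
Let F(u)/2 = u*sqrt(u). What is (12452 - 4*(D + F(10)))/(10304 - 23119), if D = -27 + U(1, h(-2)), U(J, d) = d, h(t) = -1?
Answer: -12564/12815 + 16*sqrt(10)/2563 ≈ -0.96067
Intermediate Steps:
F(u) = 2*u**(3/2) (F(u) = 2*(u*sqrt(u)) = 2*u**(3/2))
D = -28 (D = -27 - 1 = -28)
(12452 - 4*(D + F(10)))/(10304 - 23119) = (12452 - 4*(-28 + 2*10**(3/2)))/(10304 - 23119) = (12452 - 4*(-28 + 2*(10*sqrt(10))))/(-12815) = (12452 - 4*(-28 + 20*sqrt(10)))*(-1/12815) = (12452 + (112 - 80*sqrt(10)))*(-1/12815) = (12564 - 80*sqrt(10))*(-1/12815) = -12564/12815 + 16*sqrt(10)/2563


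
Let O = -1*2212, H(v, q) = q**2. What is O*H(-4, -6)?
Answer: -79632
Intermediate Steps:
O = -2212
O*H(-4, -6) = -2212*(-6)**2 = -2212*36 = -79632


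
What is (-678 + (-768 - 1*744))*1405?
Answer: -3076950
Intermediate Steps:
(-678 + (-768 - 1*744))*1405 = (-678 + (-768 - 744))*1405 = (-678 - 1512)*1405 = -2190*1405 = -3076950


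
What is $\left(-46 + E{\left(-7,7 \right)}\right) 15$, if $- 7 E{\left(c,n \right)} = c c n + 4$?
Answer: $- \frac{10035}{7} \approx -1433.6$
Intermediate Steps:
$E{\left(c,n \right)} = - \frac{4}{7} - \frac{n c^{2}}{7}$ ($E{\left(c,n \right)} = - \frac{c c n + 4}{7} = - \frac{c^{2} n + 4}{7} = - \frac{n c^{2} + 4}{7} = - \frac{4 + n c^{2}}{7} = - \frac{4}{7} - \frac{n c^{2}}{7}$)
$\left(-46 + E{\left(-7,7 \right)}\right) 15 = \left(-46 - \left(\frac{4}{7} + 1 \left(-7\right)^{2}\right)\right) 15 = \left(-46 - \left(\frac{4}{7} + 1 \cdot 49\right)\right) 15 = \left(-46 - \frac{347}{7}\right) 15 = \left(- \frac{669}{7}\right) 15 = - \frac{10035}{7}$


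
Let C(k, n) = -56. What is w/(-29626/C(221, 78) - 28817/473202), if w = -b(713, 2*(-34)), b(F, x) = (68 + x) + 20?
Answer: -26499312/700873435 ≈ -0.037809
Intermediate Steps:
b(F, x) = 88 + x
w = -20 (w = -(88 + 2*(-34)) = -(88 - 68) = -1*20 = -20)
w/(-29626/C(221, 78) - 28817/473202) = -20/(-29626/(-56) - 28817/473202) = -20/(-29626*(-1/56) - 28817*1/473202) = -20/(14813/28 - 28817/473202) = -20/3504367175/6624828 = -20*6624828/3504367175 = -26499312/700873435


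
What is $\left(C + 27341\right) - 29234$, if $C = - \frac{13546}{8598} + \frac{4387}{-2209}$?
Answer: $- \frac{18010678733}{9496491} \approx -1896.6$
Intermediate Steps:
$C = - \frac{33821270}{9496491}$ ($C = \left(-13546\right) \frac{1}{8598} + 4387 \left(- \frac{1}{2209}\right) = - \frac{6773}{4299} - \frac{4387}{2209} = - \frac{33821270}{9496491} \approx -3.5614$)
$\left(C + 27341\right) - 29234 = \left(- \frac{33821270}{9496491} + 27341\right) - 29234 = \frac{259609739161}{9496491} - 29234 = - \frac{18010678733}{9496491}$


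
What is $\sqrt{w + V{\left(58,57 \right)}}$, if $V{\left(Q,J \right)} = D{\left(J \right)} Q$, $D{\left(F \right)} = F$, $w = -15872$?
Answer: $i \sqrt{12566} \approx 112.1 i$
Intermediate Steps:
$V{\left(Q,J \right)} = J Q$
$\sqrt{w + V{\left(58,57 \right)}} = \sqrt{-15872 + 57 \cdot 58} = \sqrt{-15872 + 3306} = \sqrt{-12566} = i \sqrt{12566}$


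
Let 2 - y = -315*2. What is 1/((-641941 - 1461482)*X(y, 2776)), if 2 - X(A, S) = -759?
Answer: -1/1600704903 ≈ -6.2473e-10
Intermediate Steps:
y = 632 (y = 2 - (-315)*2 = 2 - 1*(-630) = 2 + 630 = 632)
X(A, S) = 761 (X(A, S) = 2 - 1*(-759) = 2 + 759 = 761)
1/((-641941 - 1461482)*X(y, 2776)) = 1/(-641941 - 1461482*761) = (1/761)/(-2103423) = -1/2103423*1/761 = -1/1600704903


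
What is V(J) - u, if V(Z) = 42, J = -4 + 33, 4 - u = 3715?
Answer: 3753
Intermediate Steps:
u = -3711 (u = 4 - 1*3715 = 4 - 3715 = -3711)
J = 29
V(J) - u = 42 - 1*(-3711) = 42 + 3711 = 3753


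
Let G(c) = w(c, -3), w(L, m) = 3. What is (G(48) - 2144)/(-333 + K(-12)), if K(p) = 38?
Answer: 2141/295 ≈ 7.2576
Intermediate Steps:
G(c) = 3
(G(48) - 2144)/(-333 + K(-12)) = (3 - 2144)/(-333 + 38) = -2141/(-295) = -2141*(-1/295) = 2141/295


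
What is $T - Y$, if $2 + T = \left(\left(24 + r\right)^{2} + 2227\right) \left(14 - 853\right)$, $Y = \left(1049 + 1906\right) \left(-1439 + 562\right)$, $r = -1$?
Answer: $279249$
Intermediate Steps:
$Y = -2591535$ ($Y = 2955 \left(-877\right) = -2591535$)
$T = -2312286$ ($T = -2 + \left(\left(24 - 1\right)^{2} + 2227\right) \left(14 - 853\right) = -2 + \left(23^{2} + 2227\right) \left(-839\right) = -2 + \left(529 + 2227\right) \left(-839\right) = -2 + 2756 \left(-839\right) = -2 - 2312284 = -2312286$)
$T - Y = -2312286 - -2591535 = -2312286 + 2591535 = 279249$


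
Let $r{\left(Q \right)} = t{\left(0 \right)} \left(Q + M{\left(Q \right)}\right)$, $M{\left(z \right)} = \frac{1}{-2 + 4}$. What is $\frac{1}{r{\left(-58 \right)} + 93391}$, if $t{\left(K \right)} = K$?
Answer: $\frac{1}{93391} \approx 1.0708 \cdot 10^{-5}$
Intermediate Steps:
$M{\left(z \right)} = \frac{1}{2}$
$r{\left(Q \right)} = 0$ ($r{\left(Q \right)} = 0 \left(Q + \frac{1}{2}\right) = 0 \left(\frac{1}{2} + Q\right) = 0$)
$\frac{1}{r{\left(-58 \right)} + 93391} = \frac{1}{0 + 93391} = \frac{1}{93391}$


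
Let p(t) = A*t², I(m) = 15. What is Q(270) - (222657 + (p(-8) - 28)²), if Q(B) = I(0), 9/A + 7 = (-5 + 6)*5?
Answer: -322498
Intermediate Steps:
A = -9/2 (A = 9/(-7 + (-5 + 6)*5) = 9/(-7 + 1*5) = 9/(-7 + 5) = 9/(-2) = 9*(-½) = -9/2 ≈ -4.5000)
Q(B) = 15
p(t) = -9*t²/2
Q(270) - (222657 + (p(-8) - 28)²) = 15 - (222657 + (-9/2*(-8)² - 28)²) = 15 - (222657 + (-9/2*64 - 28)²) = 15 - (222657 + (-288 - 28)²) = 15 - (222657 + (-316)²) = 15 - (222657 + 99856) = 15 - 1*322513 = 15 - 322513 = -322498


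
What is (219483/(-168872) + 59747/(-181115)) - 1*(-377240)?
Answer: 1048902793531661/2780477480 ≈ 3.7724e+5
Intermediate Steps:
(219483/(-168872) + 59747/(-181115)) - 1*(-377240) = (219483*(-1/168872) + 59747*(-1/181115)) + 377240 = (-19953/15352 - 59747/181115) + 377240 = -4531023539/2780477480 + 377240 = 1048902793531661/2780477480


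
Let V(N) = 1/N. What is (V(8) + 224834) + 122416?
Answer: 2778001/8 ≈ 3.4725e+5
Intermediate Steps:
(V(8) + 224834) + 122416 = (1/8 + 224834) + 122416 = (⅛ + 224834) + 122416 = 1798673/8 + 122416 = 2778001/8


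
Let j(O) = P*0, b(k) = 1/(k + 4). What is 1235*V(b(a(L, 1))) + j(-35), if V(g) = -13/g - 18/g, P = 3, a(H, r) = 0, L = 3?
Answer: -153140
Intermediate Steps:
b(k) = 1/(4 + k)
j(O) = 0 (j(O) = 3*0 = 0)
V(g) = -31/g
1235*V(b(a(L, 1))) + j(-35) = 1235*(-31/(1/(4 + 0))) + 0 = 1235*(-31/(1/4)) + 0 = 1235*(-31/¼) + 0 = 1235*(-31*4) + 0 = 1235*(-124) + 0 = -153140 + 0 = -153140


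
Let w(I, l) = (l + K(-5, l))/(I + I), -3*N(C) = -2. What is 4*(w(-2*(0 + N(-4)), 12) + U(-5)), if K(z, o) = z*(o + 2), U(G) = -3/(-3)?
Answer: 91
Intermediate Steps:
U(G) = 1 (U(G) = -3*(-1/3) = 1)
N(C) = 2/3 (N(C) = -1/3*(-2) = 2/3)
K(z, o) = z*(2 + o)
w(I, l) = (-10 - 4*l)/(2*I) (w(I, l) = (l - 5*(2 + l))/(I + I) = (l + (-10 - 5*l))/((2*I)) = (-10 - 4*l)*(1/(2*I)) = (-10 - 4*l)/(2*I))
4*(w(-2*(0 + N(-4)), 12) + U(-5)) = 4*((-5 - 2*12)/((-2*(0 + 2/3))) + 1) = 4*((-5 - 24)/((-2*2/3)) + 1) = 4*(-29/(-4/3) + 1) = 4*(-3/4*(-29) + 1) = 4*(87/4 + 1) = 4*(91/4) = 91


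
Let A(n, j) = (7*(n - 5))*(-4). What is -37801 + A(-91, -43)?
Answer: -35113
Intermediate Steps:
A(n, j) = 140 - 28*n (A(n, j) = (7*(-5 + n))*(-4) = (-35 + 7*n)*(-4) = 140 - 28*n)
-37801 + A(-91, -43) = -37801 + (140 - 28*(-91)) = -37801 + (140 + 2548) = -37801 + 2688 = -35113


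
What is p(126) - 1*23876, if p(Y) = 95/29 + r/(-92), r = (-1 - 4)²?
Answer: -63693153/2668 ≈ -23873.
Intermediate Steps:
r = 25 (r = (-5)² = 25)
p(Y) = 8015/2668 (p(Y) = 95/29 + 25/(-92) = 95*(1/29) + 25*(-1/92) = 95/29 - 25/92 = 8015/2668)
p(126) - 1*23876 = 8015/2668 - 1*23876 = 8015/2668 - 23876 = -63693153/2668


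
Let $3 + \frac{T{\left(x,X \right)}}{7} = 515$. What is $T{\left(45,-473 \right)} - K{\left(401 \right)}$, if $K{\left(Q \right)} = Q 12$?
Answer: $-1228$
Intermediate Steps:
$T{\left(x,X \right)} = 3584$ ($T{\left(x,X \right)} = -21 + 7 \cdot 515 = -21 + 3605 = 3584$)
$K{\left(Q \right)} = 12 Q$
$T{\left(45,-473 \right)} - K{\left(401 \right)} = 3584 - 12 \cdot 401 = 3584 - 4812 = -1228$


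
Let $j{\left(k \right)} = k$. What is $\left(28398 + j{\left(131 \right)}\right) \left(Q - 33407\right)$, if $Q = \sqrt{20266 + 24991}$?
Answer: $-953068303 + 28529 \sqrt{45257} \approx -9.47 \cdot 10^{8}$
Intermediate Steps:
$Q = \sqrt{45257} \approx 212.74$
$\left(28398 + j{\left(131 \right)}\right) \left(Q - 33407\right) = \left(28398 + 131\right) \left(\sqrt{45257} - 33407\right) = 28529 \left(-33407 + \sqrt{45257}\right) = -953068303 + 28529 \sqrt{45257}$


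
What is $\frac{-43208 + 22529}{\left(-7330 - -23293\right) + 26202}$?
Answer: $- \frac{6893}{14055} \approx -0.49043$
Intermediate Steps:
$\frac{-43208 + 22529}{\left(-7330 - -23293\right) + 26202} = - \frac{20679}{\left(-7330 + 23293\right) + 26202} = - \frac{20679}{15963 + 26202} = - \frac{20679}{42165} = \left(-20679\right) \frac{1}{42165} = - \frac{6893}{14055}$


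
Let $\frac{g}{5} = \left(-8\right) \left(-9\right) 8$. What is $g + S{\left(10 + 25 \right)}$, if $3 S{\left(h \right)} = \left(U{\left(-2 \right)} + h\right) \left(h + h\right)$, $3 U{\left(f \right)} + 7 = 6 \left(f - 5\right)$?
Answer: $\frac{29840}{9} \approx 3315.6$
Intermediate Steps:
$U{\left(f \right)} = - \frac{37}{3} + 2 f$ ($U{\left(f \right)} = - \frac{7}{3} + \frac{6 \left(f - 5\right)}{3} = - \frac{7}{3} + \frac{6 \left(-5 + f\right)}{3} = - \frac{7}{3} + \frac{-30 + 6 f}{3} = - \frac{7}{3} + \left(-10 + 2 f\right) = - \frac{37}{3} + 2 f$)
$S{\left(h \right)} = \frac{2 h \left(- \frac{49}{3} + h\right)}{3}$ ($S{\left(h \right)} = \frac{\left(\left(- \frac{37}{3} + 2 \left(-2\right)\right) + h\right) \left(h + h\right)}{3} = \frac{\left(\left(- \frac{37}{3} - 4\right) + h\right) 2 h}{3} = \frac{\left(- \frac{49}{3} + h\right) 2 h}{3} = \frac{2 h \left(- \frac{49}{3} + h\right)}{3}$)
$g = 2880$ ($g = 5 \left(-8\right) \left(-9\right) 8 = 5 \cdot 72 \cdot 8 = 5 \cdot 576 = 2880$)
$g + S{\left(10 + 25 \right)} = 2880 + \frac{2 \left(10 + 25\right) \left(-49 + 3 \left(10 + 25\right)\right)}{9} = 2880 + \frac{2}{9} \cdot 35 \left(-49 + 3 \cdot 35\right) = 2880 + \frac{2}{9} \cdot 35 \left(-49 + 105\right) = 2880 + \frac{2}{9} \cdot 35 \cdot 56 = 2880 + \frac{3920}{9} = \frac{29840}{9}$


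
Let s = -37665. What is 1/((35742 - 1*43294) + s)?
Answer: -1/45217 ≈ -2.2116e-5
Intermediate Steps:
1/((35742 - 1*43294) + s) = 1/((35742 - 1*43294) - 37665) = 1/((35742 - 43294) - 37665) = 1/(-7552 - 37665) = 1/(-45217) = -1/45217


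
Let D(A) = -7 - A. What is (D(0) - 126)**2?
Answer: 17689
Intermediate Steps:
(D(0) - 126)**2 = ((-7 - 1*0) - 126)**2 = ((-7 + 0) - 126)**2 = (-7 - 126)**2 = (-133)**2 = 17689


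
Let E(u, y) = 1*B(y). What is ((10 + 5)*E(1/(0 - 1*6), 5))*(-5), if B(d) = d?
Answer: -375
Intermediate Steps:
E(u, y) = y (E(u, y) = 1*y = y)
((10 + 5)*E(1/(0 - 1*6), 5))*(-5) = ((10 + 5)*5)*(-5) = (15*5)*(-5) = 75*(-5) = -375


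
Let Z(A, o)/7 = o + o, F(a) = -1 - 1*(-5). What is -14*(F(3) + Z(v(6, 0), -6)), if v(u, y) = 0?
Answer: 1120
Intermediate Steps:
F(a) = 4 (F(a) = -1 + 5 = 4)
Z(A, o) = 14*o (Z(A, o) = 7*(o + o) = 7*(2*o) = 14*o)
-14*(F(3) + Z(v(6, 0), -6)) = -14*(4 + 14*(-6)) = -14*(4 - 84) = -14*(-80) = 1120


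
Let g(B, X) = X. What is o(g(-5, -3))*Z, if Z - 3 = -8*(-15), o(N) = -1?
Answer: -123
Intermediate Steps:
Z = 123 (Z = 3 - 8*(-15) = 3 + 120 = 123)
o(g(-5, -3))*Z = -1*123 = -123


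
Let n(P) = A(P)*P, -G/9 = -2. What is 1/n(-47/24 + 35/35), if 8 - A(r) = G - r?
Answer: 576/6049 ≈ 0.095222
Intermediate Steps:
G = 18 (G = -9*(-2) = 18)
A(r) = -10 + r (A(r) = 8 - (18 - r) = 8 + (-18 + r) = -10 + r)
n(P) = P*(-10 + P) (n(P) = (-10 + P)*P = P*(-10 + P))
1/n(-47/24 + 35/35) = 1/((-47/24 + 35/35)*(-10 + (-47/24 + 35/35))) = 1/((-47*1/24 + 35*(1/35))*(-10 + (-47*1/24 + 35*(1/35)))) = 1/((-47/24 + 1)*(-10 + (-47/24 + 1))) = 1/(-23*(-10 - 23/24)/24) = 1/(-23/24*(-263/24)) = 1/(6049/576) = 576/6049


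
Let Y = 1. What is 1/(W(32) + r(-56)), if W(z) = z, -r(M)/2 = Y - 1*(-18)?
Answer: -⅙ ≈ -0.16667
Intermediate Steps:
r(M) = -38 (r(M) = -2*(1 - 1*(-18)) = -2*(1 + 18) = -2*19 = -38)
1/(W(32) + r(-56)) = 1/(32 - 38) = 1/(-6) = -⅙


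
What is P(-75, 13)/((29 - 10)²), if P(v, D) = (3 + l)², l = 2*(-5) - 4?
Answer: 121/361 ≈ 0.33518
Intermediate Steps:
l = -14 (l = -10 - 4 = -14)
P(v, D) = 121 (P(v, D) = (3 - 14)² = (-11)² = 121)
P(-75, 13)/((29 - 10)²) = 121/((29 - 10)²) = 121/(19²) = 121/361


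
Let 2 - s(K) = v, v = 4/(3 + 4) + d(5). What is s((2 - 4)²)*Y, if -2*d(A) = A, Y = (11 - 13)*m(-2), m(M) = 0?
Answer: 0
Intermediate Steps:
Y = 0 (Y = (11 - 13)*0 = -2*0 = 0)
d(A) = -A/2
v = -27/14 (v = 4/(3 + 4) - ½*5 = 4/7 - 5/2 = -27/14 ≈ -1.9286)
s(K) = 55/14 (s(K) = 2 - 1*(-27/14) = 2 + 27/14 = 55/14)
s((2 - 4)²)*Y = (55/14)*0 = 0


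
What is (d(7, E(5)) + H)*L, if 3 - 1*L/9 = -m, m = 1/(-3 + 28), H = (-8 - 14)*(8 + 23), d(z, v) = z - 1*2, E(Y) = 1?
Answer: -463068/25 ≈ -18523.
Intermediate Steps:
d(z, v) = -2 + z (d(z, v) = z - 2 = -2 + z)
H = -682 (H = -22*31 = -682)
m = 1/25 ≈ 0.040000
L = 684/25 (L = 27 - (-9)/25 = 27 - 9*(-1/25) = 27 + 9/25 = 684/25 ≈ 27.360)
(d(7, E(5)) + H)*L = ((-2 + 7) - 682)*(684/25) = (5 - 682)*(684/25) = -677*684/25 = -463068/25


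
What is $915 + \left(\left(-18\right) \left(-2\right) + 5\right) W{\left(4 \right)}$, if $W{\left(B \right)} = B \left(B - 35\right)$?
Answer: $-4169$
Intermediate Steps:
$W{\left(B \right)} = B \left(-35 + B\right)$
$915 + \left(\left(-18\right) \left(-2\right) + 5\right) W{\left(4 \right)} = 915 + \left(\left(-18\right) \left(-2\right) + 5\right) 4 \left(-35 + 4\right) = 915 + \left(36 + 5\right) 4 \left(-31\right) = 915 + 41 \left(-124\right) = 915 - 5084 = -4169$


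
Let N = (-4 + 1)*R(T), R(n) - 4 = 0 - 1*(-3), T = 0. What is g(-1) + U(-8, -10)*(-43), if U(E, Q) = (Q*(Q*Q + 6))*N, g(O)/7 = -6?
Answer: -957222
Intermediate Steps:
g(O) = -42 (g(O) = 7*(-6) = -42)
R(n) = 7 (R(n) = 4 + (0 - 1*(-3)) = 4 + (0 + 3) = 4 + 3 = 7)
N = -21 (N = (-4 + 1)*7 = -3*7 = -21)
U(E, Q) = -21*Q*(6 + Q**2) (U(E, Q) = (Q*(Q*Q + 6))*(-21) = (Q*(Q**2 + 6))*(-21) = (Q*(6 + Q**2))*(-21) = -21*Q*(6 + Q**2))
g(-1) + U(-8, -10)*(-43) = -42 - 21*(-10)*(6 + (-10)**2)*(-43) = -42 - 21*(-10)*(6 + 100)*(-43) = -42 - 21*(-10)*106*(-43) = -42 + 22260*(-43) = -42 - 957180 = -957222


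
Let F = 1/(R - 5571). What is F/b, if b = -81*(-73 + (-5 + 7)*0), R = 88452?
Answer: 1/490075353 ≈ 2.0405e-9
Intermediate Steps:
F = 1/82881 (F = 1/(88452 - 5571) = 1/82881 ≈ 1.2065e-5)
b = 5913 (b = -81*(-73 + 2*0) = -81*(-73 + 0) = -81*(-73) = 5913)
F/b = (1/82881)/5913 = (1/82881)*(1/5913) = 1/490075353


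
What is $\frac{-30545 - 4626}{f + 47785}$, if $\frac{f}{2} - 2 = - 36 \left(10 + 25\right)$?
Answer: $- \frac{35171}{45269} \approx -0.77693$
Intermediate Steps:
$f = -2516$ ($f = 4 + 2 \left(- 36 \left(10 + 25\right)\right) = 4 + 2 \left(\left(-36\right) 35\right) = 4 + 2 \left(-1260\right) = 4 - 2520 = -2516$)
$\frac{-30545 - 4626}{f + 47785} = \frac{-30545 - 4626}{-2516 + 47785} = - \frac{35171}{45269}$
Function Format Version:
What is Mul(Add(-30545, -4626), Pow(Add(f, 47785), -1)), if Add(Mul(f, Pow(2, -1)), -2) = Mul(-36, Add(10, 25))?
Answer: Rational(-35171, 45269) ≈ -0.77693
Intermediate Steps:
f = -2516 (f = Add(4, Mul(2, Mul(-36, Add(10, 25)))) = Add(4, Mul(2, Mul(-36, 35))) = Add(4, Mul(2, -1260)) = Add(4, -2520) = -2516)
Mul(Add(-30545, -4626), Pow(Add(f, 47785), -1)) = Mul(Add(-30545, -4626), Pow(Add(-2516, 47785), -1)) = Mul(-35171, Pow(45269, -1)) = Mul(-35171, Rational(1, 45269)) = Rational(-35171, 45269)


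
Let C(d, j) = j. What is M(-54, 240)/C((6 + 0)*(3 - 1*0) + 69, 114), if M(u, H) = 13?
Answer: 13/114 ≈ 0.11404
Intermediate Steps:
M(-54, 240)/C((6 + 0)*(3 - 1*0) + 69, 114) = 13/114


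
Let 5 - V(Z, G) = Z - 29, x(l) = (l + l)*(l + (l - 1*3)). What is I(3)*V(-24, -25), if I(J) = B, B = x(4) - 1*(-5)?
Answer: 2610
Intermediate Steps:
x(l) = 2*l*(-3 + 2*l) (x(l) = (2*l)*(l + (l - 3)) = (2*l)*(l + (-3 + l)) = (2*l)*(-3 + 2*l) = 2*l*(-3 + 2*l))
B = 45 (B = 2*4*(-3 + 2*4) - 1*(-5) = 2*4*(-3 + 8) + 5 = 2*4*5 + 5 = 40 + 5 = 45)
I(J) = 45
V(Z, G) = 34 - Z (V(Z, G) = 5 - (Z - 29) = 5 - (-29 + Z) = 5 + (29 - Z) = 34 - Z)
I(3)*V(-24, -25) = 45*(34 - 1*(-24)) = 45*(34 + 24) = 45*58 = 2610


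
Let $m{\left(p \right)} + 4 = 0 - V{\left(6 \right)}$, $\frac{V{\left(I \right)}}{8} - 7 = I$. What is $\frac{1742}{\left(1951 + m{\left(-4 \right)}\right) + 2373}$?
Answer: $\frac{871}{2108} \approx 0.41319$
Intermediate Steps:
$V{\left(I \right)} = 56 + 8 I$
$m{\left(p \right)} = -108$ ($m{\left(p \right)} = -4 + \left(0 - \left(56 + 8 \cdot 6\right)\right) = -4 + \left(0 - \left(56 + 48\right)\right) = -4 + \left(0 - 104\right) = -4 - 104 = -108$)
$\frac{1742}{\left(1951 + m{\left(-4 \right)}\right) + 2373} = \frac{1742}{\left(1951 - 108\right) + 2373} = \frac{1742}{1843 + 2373} = \frac{1742}{4216} = 1742 \cdot \frac{1}{4216} = \frac{871}{2108}$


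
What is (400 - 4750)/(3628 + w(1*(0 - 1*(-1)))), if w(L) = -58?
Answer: -145/119 ≈ -1.2185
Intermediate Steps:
(400 - 4750)/(3628 + w(1*(0 - 1*(-1)))) = (400 - 4750)/(3628 - 58) = -4350/3570 = -4350*1/3570 = -145/119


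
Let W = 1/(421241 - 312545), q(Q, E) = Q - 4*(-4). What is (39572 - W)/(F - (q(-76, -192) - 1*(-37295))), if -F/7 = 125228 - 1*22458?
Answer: -4301318111/82242111000 ≈ -0.052301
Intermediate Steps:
q(Q, E) = 16 + Q (q(Q, E) = Q + 16 = 16 + Q)
F = -719390 (F = -7*(125228 - 1*22458) = -7*(125228 - 22458) = -7*102770 = -719390)
W = 1/108696 ≈ 9.2000e-6
(39572 - W)/(F - (q(-76, -192) - 1*(-37295))) = (39572 - 1*1/108696)/(-719390 - ((16 - 76) - 1*(-37295))) = (39572 - 1/108696)/(-719390 - (-60 + 37295)) = 4301318111/(108696*(-719390 - 1*37235)) = 4301318111/(108696*(-719390 - 37235)) = (4301318111/108696)/(-756625) = (4301318111/108696)*(-1/756625) = -4301318111/82242111000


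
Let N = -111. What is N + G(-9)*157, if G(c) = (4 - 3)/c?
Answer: -1156/9 ≈ -128.44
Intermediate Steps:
G(c) = 1/c
N + G(-9)*157 = -111 + 157/(-9) = -111 - ⅑*157 = -111 - 157/9 = -1156/9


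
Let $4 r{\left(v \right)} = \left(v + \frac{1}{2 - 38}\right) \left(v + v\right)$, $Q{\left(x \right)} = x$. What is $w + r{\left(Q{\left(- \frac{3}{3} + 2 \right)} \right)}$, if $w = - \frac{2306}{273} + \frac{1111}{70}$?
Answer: $\frac{259153}{32760} \approx 7.9107$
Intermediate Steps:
$w = \frac{20269}{2730}$ ($w = \left(-2306\right) \frac{1}{273} + 1111 \cdot \frac{1}{70} = - \frac{2306}{273} + \frac{1111}{70} = \frac{20269}{2730} \approx 7.4245$)
$r{\left(v \right)} = \frac{v \left(- \frac{1}{36} + v\right)}{2}$ ($r{\left(v \right)} = \frac{\left(v + \frac{1}{2 - 38}\right) \left(v + v\right)}{4} = \frac{\left(v + \frac{1}{-36}\right) 2 v}{4} = \frac{\left(v - \frac{1}{36}\right) 2 v}{4} = \frac{\left(- \frac{1}{36} + v\right) 2 v}{4} = \frac{2 v \left(- \frac{1}{36} + v\right)}{4} = \frac{v \left(- \frac{1}{36} + v\right)}{2}$)
$w + r{\left(Q{\left(- \frac{3}{3} + 2 \right)} \right)} = \frac{20269}{2730} + \frac{\left(- \frac{3}{3} + 2\right) \left(-1 + 36 \left(- \frac{3}{3} + 2\right)\right)}{72} = \frac{20269}{2730} + \frac{\left(\left(-3\right) \frac{1}{3} + 2\right) \left(-1 + 36 \left(\left(-3\right) \frac{1}{3} + 2\right)\right)}{72} = \frac{20269}{2730} + \frac{\left(-1 + 2\right) \left(-1 + 36 \left(-1 + 2\right)\right)}{72} = \frac{20269}{2730} + \frac{1}{72} \cdot 1 \left(-1 + 36 \cdot 1\right) = \frac{20269}{2730} + \frac{1}{72} \cdot 1 \left(-1 + 36\right) = \frac{20269}{2730} + \frac{1}{72} \cdot 1 \cdot 35 = \frac{20269}{2730} + \frac{35}{72} = \frac{259153}{32760}$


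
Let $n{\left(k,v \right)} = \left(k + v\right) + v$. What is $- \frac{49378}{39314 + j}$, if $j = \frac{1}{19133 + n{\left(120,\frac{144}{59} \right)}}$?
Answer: $- \frac{56104024270}{44669156569} \approx -1.256$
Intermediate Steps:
$n{\left(k,v \right)} = k + 2 v$
$j = \frac{59}{1136215}$ ($j = \frac{1}{19133 + \left(120 + 2 \cdot \frac{144}{59}\right)} = \frac{1}{19133 + \left(120 + \frac{288}{59}\right)} = \frac{1}{19133 + \frac{7368}{59}} = \frac{1}{\frac{1136215}{59}} = \frac{59}{1136215} \approx 5.1927 \cdot 10^{-5}$)
$- \frac{49378}{39314 + j} = - \frac{49378}{39314 + \frac{59}{1136215}} = - \frac{49378}{\frac{44669156569}{1136215}} = \left(-49378\right) \frac{1136215}{44669156569} = - \frac{56104024270}{44669156569}$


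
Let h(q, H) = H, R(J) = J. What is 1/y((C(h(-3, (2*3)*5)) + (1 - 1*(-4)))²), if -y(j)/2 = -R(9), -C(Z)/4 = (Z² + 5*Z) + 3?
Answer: 1/18 ≈ 0.055556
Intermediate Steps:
C(Z) = -12 - 20*Z - 4*Z² (C(Z) = -4*((Z² + 5*Z) + 3) = -4*(3 + Z² + 5*Z) = -12 - 20*Z - 4*Z²)
y(j) = 18 (y(j) = -(-2)*9 = -2*(-9) = 18)
1/y((C(h(-3, (2*3)*5)) + (1 - 1*(-4)))²) = 1/18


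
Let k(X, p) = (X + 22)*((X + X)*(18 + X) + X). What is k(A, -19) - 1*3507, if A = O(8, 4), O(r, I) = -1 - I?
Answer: -5802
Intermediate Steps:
A = -5 (A = -1 - 1*4 = -1 - 4 = -5)
k(X, p) = (22 + X)*(X + 2*X*(18 + X)) (k(X, p) = (22 + X)*((2*X)*(18 + X) + X) = (22 + X)*(2*X*(18 + X) + X) = (22 + X)*(X + 2*X*(18 + X)))
k(A, -19) - 1*3507 = -5*(814 + 2*(-5)² + 81*(-5)) - 1*3507 = -5*(814 + 2*25 - 405) - 3507 = -5*(814 + 50 - 405) - 3507 = -5*459 - 3507 = -2295 - 3507 = -5802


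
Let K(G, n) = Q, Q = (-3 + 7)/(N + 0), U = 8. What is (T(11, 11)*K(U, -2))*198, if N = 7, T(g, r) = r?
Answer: 8712/7 ≈ 1244.6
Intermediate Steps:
Q = 4/7 (Q = (-3 + 7)/(7 + 0) = 4/7 ≈ 0.57143)
K(G, n) = 4/7
(T(11, 11)*K(U, -2))*198 = (11*(4/7))*198 = (44/7)*198 = 8712/7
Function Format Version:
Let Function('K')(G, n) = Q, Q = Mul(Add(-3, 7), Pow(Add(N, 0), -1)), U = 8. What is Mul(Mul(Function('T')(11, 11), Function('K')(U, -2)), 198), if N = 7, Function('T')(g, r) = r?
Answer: Rational(8712, 7) ≈ 1244.6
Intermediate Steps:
Q = Rational(4, 7) (Q = Mul(Add(-3, 7), Pow(Add(7, 0), -1)) = Mul(4, Pow(7, -1)) = Mul(4, Rational(1, 7)) = Rational(4, 7) ≈ 0.57143)
Function('K')(G, n) = Rational(4, 7)
Mul(Mul(Function('T')(11, 11), Function('K')(U, -2)), 198) = Mul(Mul(11, Rational(4, 7)), 198) = Mul(Rational(44, 7), 198) = Rational(8712, 7)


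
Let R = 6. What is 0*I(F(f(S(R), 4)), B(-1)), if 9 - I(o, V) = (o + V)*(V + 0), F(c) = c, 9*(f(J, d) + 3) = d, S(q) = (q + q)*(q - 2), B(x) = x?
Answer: 0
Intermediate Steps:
S(q) = 2*q*(-2 + q) (S(q) = (2*q)*(-2 + q) = 2*q*(-2 + q))
f(J, d) = -3 + d/9
I(o, V) = 9 - V*(V + o) (I(o, V) = 9 - (o + V)*(V + 0) = 9 - (V + o)*V = 9 - V*(V + o))
0*I(F(f(S(R), 4)), B(-1)) = 0*(9 - 1*(-1)² - 1*(-1)*(-3 + (⅑)*4)) = 0*(9 - 1*1 - 1*(-1)*(-3 + 4/9)) = 0*(9 - 1 - 1*(-1)*(-23/9)) = 0*(9 - 1 - 23/9) = 0*(49/9) = 0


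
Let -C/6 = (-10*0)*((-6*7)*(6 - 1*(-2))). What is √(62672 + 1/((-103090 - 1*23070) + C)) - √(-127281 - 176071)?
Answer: √62344325707315/31540 - 2*I*√75838 ≈ 250.34 - 550.77*I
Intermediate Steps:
C = 0 (C = -6*(-10*0)*(-6*7)*(6 - 1*(-2)) = -0*(-42*(6 + 2)) = -0*(-42*8) = -0*(-336) = -6*0 = 0)
√(62672 + 1/((-103090 - 1*23070) + C)) - √(-127281 - 176071) = √(62672 + 1/((-103090 - 1*23070) + 0)) - √(-127281 - 176071) = √(62672 + 1/((-103090 - 23070) + 0)) - √(-303352) = √(62672 + 1/(-126160 + 0)) - 2*I*√75838 = √(62672 + 1/(-126160)) - 2*I*√75838 = √(62672 - 1/126160) - 2*I*√75838 = √(7906699519/126160) - 2*I*√75838 = √62344325707315/31540 - 2*I*√75838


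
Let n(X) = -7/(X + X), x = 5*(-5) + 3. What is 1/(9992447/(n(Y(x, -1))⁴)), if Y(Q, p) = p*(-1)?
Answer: 2401/159879152 ≈ 1.5018e-5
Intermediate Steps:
x = -22 (x = -25 + 3 = -22)
Y(Q, p) = -p
n(X) = -7/(2*X) (n(X) = -7*1/(2*X) = -7/(2*X))
1/(9992447/(n(Y(x, -1))⁴)) = 1/(9992447/((-7/(2*((-1*(-1)))))⁴)) = 1/(9992447/((-7/2/1)⁴)) = 1/(9992447/((-7/2*1)⁴)) = 1/(9992447/((-7/2)⁴)) = 1/(9992447/(2401/16)) = 1/(9992447*(16/2401)) = 1/(159879152/2401) = 2401/159879152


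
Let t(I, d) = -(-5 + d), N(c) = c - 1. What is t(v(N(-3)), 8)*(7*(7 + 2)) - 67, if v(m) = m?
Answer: -256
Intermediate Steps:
N(c) = -1 + c
t(I, d) = 5 - d
t(v(N(-3)), 8)*(7*(7 + 2)) - 67 = (5 - 1*8)*(7*(7 + 2)) - 67 = (5 - 8)*(7*9) - 67 = -3*63 - 67 = -189 - 67 = -256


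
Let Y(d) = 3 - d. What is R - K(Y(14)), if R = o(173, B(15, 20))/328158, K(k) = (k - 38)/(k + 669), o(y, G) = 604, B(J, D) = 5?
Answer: 1176941/15423426 ≈ 0.076309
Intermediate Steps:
K(k) = (-38 + k)/(669 + k)
R = 302/164079 (R = 604/328158 = 604*(1/328158) = 302/164079 ≈ 0.0018406)
R - K(Y(14)) = 302/164079 - (-38 + (3 - 1*14))/(669 + (3 - 1*14)) = 302/164079 - (-38 + (3 - 14))/(669 + (3 - 14)) = 302/164079 - (-38 - 11)/(669 - 11) = 302/164079 - (-49)/658 = 302/164079 - 1*(-7/94) = 302/164079 + 7/94 = 1176941/15423426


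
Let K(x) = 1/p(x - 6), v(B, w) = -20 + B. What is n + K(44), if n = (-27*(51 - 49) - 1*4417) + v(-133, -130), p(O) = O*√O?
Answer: -4624 + √38/1444 ≈ -4624.0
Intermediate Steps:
p(O) = O^(3/2)
K(x) = (-6 + x)^(-3/2) (K(x) = 1/((x - 6)^(3/2)) = 1/((-6 + x)^(3/2)) = (-6 + x)^(-3/2))
n = -4624 (n = (-27*(51 - 49) - 1*4417) + (-20 - 133) = (-27*2 - 4417) - 153 = (-54 - 4417) - 153 = -4471 - 153 = -4624)
n + K(44) = -4624 + (-6 + 44)^(-3/2) = -4624 + 38^(-3/2) = -4624 + √38/1444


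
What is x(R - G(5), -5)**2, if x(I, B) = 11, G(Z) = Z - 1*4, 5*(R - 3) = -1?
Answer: 121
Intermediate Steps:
R = 14/5 (R = 3 + (1/5)*(-1) = 3 - 1/5 = 14/5 ≈ 2.8000)
G(Z) = -4 + Z (G(Z) = Z - 4 = -4 + Z)
x(R - G(5), -5)**2 = 11**2 = 121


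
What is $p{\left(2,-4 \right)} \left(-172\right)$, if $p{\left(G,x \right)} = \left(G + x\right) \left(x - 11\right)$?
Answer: $-5160$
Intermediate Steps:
$p{\left(G,x \right)} = \left(-11 + x\right) \left(G + x\right)$ ($p{\left(G,x \right)} = \left(G + x\right) \left(-11 + x\right) = \left(-11 + x\right) \left(G + x\right)$)
$p{\left(2,-4 \right)} \left(-172\right) = \left(\left(-4\right)^{2} - 22 - -44 + 2 \left(-4\right)\right) \left(-172\right) = \left(16 - 22 + 44 - 8\right) \left(-172\right) = 30 \left(-172\right) = -5160$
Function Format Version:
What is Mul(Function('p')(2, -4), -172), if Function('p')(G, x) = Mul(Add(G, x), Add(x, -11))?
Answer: -5160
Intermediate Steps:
Function('p')(G, x) = Mul(Add(-11, x), Add(G, x)) (Function('p')(G, x) = Mul(Add(G, x), Add(-11, x)) = Mul(Add(-11, x), Add(G, x)))
Mul(Function('p')(2, -4), -172) = Mul(Add(Pow(-4, 2), Mul(-11, 2), Mul(-11, -4), Mul(2, -4)), -172) = Mul(Add(16, -22, 44, -8), -172) = Mul(30, -172) = -5160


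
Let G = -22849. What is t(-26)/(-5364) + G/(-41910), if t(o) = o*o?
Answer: 7852573/18733770 ≈ 0.41917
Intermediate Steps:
t(o) = o²
t(-26)/(-5364) + G/(-41910) = (-26)²/(-5364) - 22849/(-41910) = 676*(-1/5364) - 22849*(-1/41910) = -169/1341 + 22849/41910 = 7852573/18733770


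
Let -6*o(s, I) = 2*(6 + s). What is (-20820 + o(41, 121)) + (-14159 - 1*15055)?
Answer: -150149/3 ≈ -50050.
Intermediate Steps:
o(s, I) = -2 - s/3 (o(s, I) = -(6 + s)/3 = -(12 + 2*s)/6 = -2 - s/3)
(-20820 + o(41, 121)) + (-14159 - 1*15055) = (-20820 + (-2 - ⅓*41)) + (-14159 - 1*15055) = (-20820 + (-2 - 41/3)) + (-14159 - 15055) = (-20820 - 47/3) - 29214 = -62507/3 - 29214 = -150149/3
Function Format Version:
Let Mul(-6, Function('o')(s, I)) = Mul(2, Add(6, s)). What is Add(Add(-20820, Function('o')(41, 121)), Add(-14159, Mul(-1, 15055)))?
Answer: Rational(-150149, 3) ≈ -50050.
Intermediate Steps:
Function('o')(s, I) = Add(-2, Mul(Rational(-1, 3), s)) (Function('o')(s, I) = Mul(Rational(-1, 6), Mul(2, Add(6, s))) = Mul(Rational(-1, 6), Add(12, Mul(2, s))) = Add(-2, Mul(Rational(-1, 3), s)))
Add(Add(-20820, Function('o')(41, 121)), Add(-14159, Mul(-1, 15055))) = Add(Add(-20820, Add(-2, Mul(Rational(-1, 3), 41))), Add(-14159, Mul(-1, 15055))) = Add(Add(-20820, Add(-2, Rational(-41, 3))), Add(-14159, -15055)) = Add(Add(-20820, Rational(-47, 3)), -29214) = Add(Rational(-62507, 3), -29214) = Rational(-150149, 3)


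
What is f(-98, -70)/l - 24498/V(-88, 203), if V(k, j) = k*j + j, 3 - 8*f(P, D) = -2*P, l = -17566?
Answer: 1148687839/827288336 ≈ 1.3885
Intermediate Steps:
f(P, D) = 3/8 + P/4 (f(P, D) = 3/8 - (-1)*P/4 = 3/8 + P/4)
V(k, j) = j + j*k (V(k, j) = j*k + j = j + j*k)
f(-98, -70)/l - 24498/V(-88, 203) = (3/8 + (¼)*(-98))/(-17566) - 24498*1/(203*(1 - 88)) = (3/8 - 49/2)*(-1/17566) - 24498/(203*(-87)) = -193/8*(-1/17566) - 24498/(-17661) = 193/140528 - 24498*(-1/17661) = 193/140528 + 8166/5887 = 1148687839/827288336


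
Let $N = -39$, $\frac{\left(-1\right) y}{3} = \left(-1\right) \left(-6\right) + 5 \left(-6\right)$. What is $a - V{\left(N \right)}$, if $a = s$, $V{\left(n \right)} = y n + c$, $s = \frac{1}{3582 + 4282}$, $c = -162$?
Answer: $\frac{23356081}{7864} \approx 2970.0$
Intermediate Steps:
$y = 72$ ($y = - 3 \left(\left(-1\right) \left(-6\right) + 5 \left(-6\right)\right) = - 3 \left(6 - 30\right) = \left(-3\right) \left(-24\right) = 72$)
$s = \frac{1}{7864} \approx 0.00012716$
$V{\left(n \right)} = -162 + 72 n$ ($V{\left(n \right)} = 72 n - 162 = -162 + 72 n$)
$a = \frac{1}{7864} \approx 0.00012716$
$a - V{\left(N \right)} = \frac{1}{7864} - \left(-162 + 72 \left(-39\right)\right) = \frac{1}{7864} - \left(-162 - 2808\right) = \frac{1}{7864} - -2970 = \frac{1}{7864} + 2970 = \frac{23356081}{7864}$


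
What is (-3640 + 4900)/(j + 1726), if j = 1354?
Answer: 9/22 ≈ 0.40909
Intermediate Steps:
(-3640 + 4900)/(j + 1726) = (-3640 + 4900)/(1354 + 1726) = 1260/3080 = 1260*(1/3080) = 9/22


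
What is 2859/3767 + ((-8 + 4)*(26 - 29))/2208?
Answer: 529823/693128 ≈ 0.76439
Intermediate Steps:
2859/3767 + ((-8 + 4)*(26 - 29))/2208 = 2859*(1/3767) - 4*(-3)*(1/2208) = 2859/3767 + 12*(1/2208) = 2859/3767 + 1/184 = 529823/693128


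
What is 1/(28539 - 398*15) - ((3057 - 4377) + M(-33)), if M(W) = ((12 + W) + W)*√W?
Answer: 29791081/22569 + 54*I*√33 ≈ 1320.0 + 310.21*I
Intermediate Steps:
M(W) = √W*(12 + 2*W) (M(W) = (12 + 2*W)*√W = √W*(12 + 2*W))
1/(28539 - 398*15) - ((3057 - 4377) + M(-33)) = 1/(28539 - 398*15) - ((3057 - 4377) + 2*√(-33)*(6 - 33)) = 1/(28539 - 5970) - (-1320 + 2*(I*√33)*(-27)) = 1/22569 - (-1320 - 54*I*√33) = 1/22569 + (1320 + 54*I*√33) = 29791081/22569 + 54*I*√33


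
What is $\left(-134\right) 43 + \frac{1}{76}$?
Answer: $- \frac{437911}{76} \approx -5762.0$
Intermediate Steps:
$\left(-134\right) 43 + \frac{1}{76} = -5762 + \frac{1}{76} = - \frac{437911}{76}$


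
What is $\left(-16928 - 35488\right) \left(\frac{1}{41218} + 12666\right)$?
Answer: $- \frac{13682336889312}{20609} \approx -6.639 \cdot 10^{8}$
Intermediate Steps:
$\left(-16928 - 35488\right) \left(\frac{1}{41218} + 12666\right) = - 52416 \left(\frac{1}{41218} + 12666\right) = \left(-52416\right) \frac{522067189}{41218} = - \frac{13682336889312}{20609}$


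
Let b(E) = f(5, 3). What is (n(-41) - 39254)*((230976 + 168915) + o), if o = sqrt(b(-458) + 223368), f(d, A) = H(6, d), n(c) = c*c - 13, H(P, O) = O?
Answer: -15030303126 - 37586*sqrt(223373) ≈ -1.5048e+10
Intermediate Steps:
n(c) = -13 + c**2 (n(c) = c**2 - 13 = -13 + c**2)
f(d, A) = d
b(E) = 5
o = sqrt(223373) (o = sqrt(5 + 223368) = sqrt(223373) ≈ 472.62)
(n(-41) - 39254)*((230976 + 168915) + o) = ((-13 + (-41)**2) - 39254)*((230976 + 168915) + sqrt(223373)) = ((-13 + 1681) - 39254)*(399891 + sqrt(223373)) = (1668 - 39254)*(399891 + sqrt(223373)) = -37586*(399891 + sqrt(223373)) = -15030303126 - 37586*sqrt(223373)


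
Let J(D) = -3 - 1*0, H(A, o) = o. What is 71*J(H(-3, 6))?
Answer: -213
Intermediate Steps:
J(D) = -3 (J(D) = -3 + 0 = -3)
71*J(H(-3, 6)) = 71*(-3) = -213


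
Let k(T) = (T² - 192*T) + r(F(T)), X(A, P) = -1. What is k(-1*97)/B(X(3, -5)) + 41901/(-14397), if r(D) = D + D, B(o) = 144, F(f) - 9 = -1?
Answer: 132595903/691056 ≈ 191.87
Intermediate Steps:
F(f) = 8 (F(f) = 9 - 1 = 8)
r(D) = 2*D
k(T) = 16 + T² - 192*T (k(T) = (T² - 192*T) + 2*8 = (T² - 192*T) + 16 = 16 + T² - 192*T)
k(-1*97)/B(X(3, -5)) + 41901/(-14397) = (16 + (-1*97)² - (-192)*97)/144 + 41901/(-14397) = (16 + (-97)² - 192*(-97))*(1/144) + 41901*(-1/14397) = (16 + 9409 + 18624)*(1/144) - 13967/4799 = 28049*(1/144) - 13967/4799 = 28049/144 - 13967/4799 = 132595903/691056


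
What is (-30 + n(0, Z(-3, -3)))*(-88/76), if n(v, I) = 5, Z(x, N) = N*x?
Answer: 550/19 ≈ 28.947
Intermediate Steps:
(-30 + n(0, Z(-3, -3)))*(-88/76) = (-30 + 5)*(-88/76) = -(-2200)/76 = -25*(-22/19) = 550/19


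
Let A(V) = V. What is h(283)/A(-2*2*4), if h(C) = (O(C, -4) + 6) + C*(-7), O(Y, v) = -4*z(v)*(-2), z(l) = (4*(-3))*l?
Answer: 1591/16 ≈ 99.438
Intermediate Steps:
z(l) = -12*l
O(Y, v) = -96*v (O(Y, v) = -(-48)*v*(-2) = (48*v)*(-2) = -96*v)
h(C) = 390 - 7*C (h(C) = (-96*(-4) + 6) + C*(-7) = (384 + 6) - 7*C = 390 - 7*C)
h(283)/A(-2*2*4) = (390 - 7*283)/((-2*2*4)) = (390 - 1981)/((-4*4)) = -1591/(-16) = -1591*(-1/16) = 1591/16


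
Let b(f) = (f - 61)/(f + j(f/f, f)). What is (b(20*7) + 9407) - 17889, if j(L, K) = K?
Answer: -2374881/280 ≈ -8481.7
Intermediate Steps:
b(f) = (-61 + f)/(2*f) (b(f) = (f - 61)/(f + f) = (-61 + f)/((2*f)) = (-61 + f)*(1/(2*f)) = (-61 + f)/(2*f))
(b(20*7) + 9407) - 17889 = ((-61 + 20*7)/(2*((20*7))) + 9407) - 17889 = ((½)*(-61 + 140)/140 + 9407) - 17889 = ((½)*(1/140)*79 + 9407) - 17889 = (79/280 + 9407) - 17889 = 2634039/280 - 17889 = -2374881/280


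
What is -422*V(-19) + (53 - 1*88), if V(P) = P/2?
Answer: 3974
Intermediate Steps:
V(P) = P/2 (V(P) = P*(½) = P/2)
-422*V(-19) + (53 - 1*88) = -211*(-19) + (53 - 1*88) = -422*(-19/2) + (53 - 88) = 4009 - 35 = 3974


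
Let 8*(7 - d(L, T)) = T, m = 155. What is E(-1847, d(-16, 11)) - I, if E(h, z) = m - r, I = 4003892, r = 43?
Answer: -4003780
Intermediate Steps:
d(L, T) = 7 - T/8
E(h, z) = 112 (E(h, z) = 155 - 1*43 = 155 - 43 = 112)
E(-1847, d(-16, 11)) - I = 112 - 1*4003892 = 112 - 4003892 = -4003780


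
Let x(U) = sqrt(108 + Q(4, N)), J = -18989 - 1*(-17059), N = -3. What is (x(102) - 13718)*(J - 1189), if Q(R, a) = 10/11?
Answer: 42786442 - 3119*sqrt(13178)/11 ≈ 4.2754e+7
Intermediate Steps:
J = -1930 (J = -18989 + 17059 = -1930)
Q(R, a) = 10/11 (Q(R, a) = 10*(1/11) = 10/11)
x(U) = sqrt(13178)/11 (x(U) = sqrt(108 + 10/11) = sqrt(1198/11) = sqrt(13178)/11)
(x(102) - 13718)*(J - 1189) = (sqrt(13178)/11 - 13718)*(-1930 - 1189) = (-13718 + sqrt(13178)/11)*(-3119) = 42786442 - 3119*sqrt(13178)/11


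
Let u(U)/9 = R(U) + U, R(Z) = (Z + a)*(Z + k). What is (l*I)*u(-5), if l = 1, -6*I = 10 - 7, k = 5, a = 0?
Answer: 45/2 ≈ 22.500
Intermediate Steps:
R(Z) = Z*(5 + Z) (R(Z) = (Z + 0)*(Z + 5) = Z*(5 + Z))
u(U) = 9*U + 9*U*(5 + U) (u(U) = 9*(U*(5 + U) + U) = 9*(U + U*(5 + U)) = 9*U + 9*U*(5 + U))
I = -½ (I = -(10 - 7)/6 = -⅙*3 = -½ ≈ -0.50000)
(l*I)*u(-5) = (1*(-½))*(9*(-5)*(6 - 5)) = -9*(-5)/2 = -½*(-45) = 45/2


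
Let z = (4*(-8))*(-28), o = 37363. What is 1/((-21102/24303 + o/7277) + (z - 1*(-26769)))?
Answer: 58950977/1631130269950 ≈ 3.6141e-5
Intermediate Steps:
z = 896 (z = -32*(-28) = 896)
1/((-21102/24303 + o/7277) + (z - 1*(-26769))) = 1/((-21102/24303 + 37363/7277) + (896 - 1*(-26769))) = 1/((-21102*1/24303 + 37363*(1/7277)) + (896 + 26769)) = 1/((-7034/8101 + 37363/7277) + 27665) = 1/(251491245/58950977 + 27665) = 1/(1631130269950/58950977) = 58950977/1631130269950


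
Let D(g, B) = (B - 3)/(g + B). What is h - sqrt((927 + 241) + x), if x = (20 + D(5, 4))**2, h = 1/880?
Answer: 1/880 - sqrt(127369)/9 ≈ -39.653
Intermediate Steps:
h = 1/880 ≈ 0.0011364
D(g, B) = (-3 + B)/(B + g)
x = 32761/81 (x = (20 + (-3 + 4)/(4 + 5))**2 = (20 + 1/9)**2 = (181/9)**2 = 32761/81 ≈ 404.46)
h - sqrt((927 + 241) + x) = 1/880 - sqrt((927 + 241) + 32761/81) = 1/880 - sqrt(1168 + 32761/81) = 1/880 - sqrt(127369/81) = 1/880 - sqrt(127369)/9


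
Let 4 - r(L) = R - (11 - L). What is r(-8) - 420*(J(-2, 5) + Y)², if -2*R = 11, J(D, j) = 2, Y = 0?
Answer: -3303/2 ≈ -1651.5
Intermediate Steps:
R = -11/2 (R = -½*11 = -11/2 ≈ -5.5000)
r(L) = 41/2 - L (r(L) = 4 - (-11/2 - (11 - L)) = 4 - (-11/2 + (-11 + L)) = 4 - (-33/2 + L) = 4 + (33/2 - L) = 41/2 - L)
r(-8) - 420*(J(-2, 5) + Y)² = (41/2 - 1*(-8)) - 420*(2 + 0)² = (41/2 + 8) - 420*2² = 57/2 - 420*4 = 57/2 - 1680 = -3303/2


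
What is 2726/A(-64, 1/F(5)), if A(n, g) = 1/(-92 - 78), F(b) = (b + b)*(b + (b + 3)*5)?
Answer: -463420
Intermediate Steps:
F(b) = 2*b*(15 + 6*b) (F(b) = (2*b)*(b + (3 + b)*5) = (2*b)*(b + (15 + 5*b)) = (2*b)*(15 + 6*b) = 2*b*(15 + 6*b))
A(n, g) = -1/170 (A(n, g) = 1/(-170) = -1/170)
2726/A(-64, 1/F(5)) = 2726/(-1/170) = 2726*(-170) = -463420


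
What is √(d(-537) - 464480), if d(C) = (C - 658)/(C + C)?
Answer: 5*I*√21430609962/1074 ≈ 681.53*I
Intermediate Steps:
d(C) = (-658 + C)/(2*C) (d(C) = (-658 + C)/((2*C)) = (-658 + C)*(1/(2*C)) = (-658 + C)/(2*C))
√(d(-537) - 464480) = √((½)*(-658 - 537)/(-537) - 464480) = √((½)*(-1/537)*(-1195) - 464480) = √(1195/1074 - 464480) = √(-498850325/1074) = 5*I*√21430609962/1074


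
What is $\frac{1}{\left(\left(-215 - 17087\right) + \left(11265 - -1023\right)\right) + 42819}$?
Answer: $\frac{1}{37805} \approx 2.6452 \cdot 10^{-5}$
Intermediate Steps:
$\frac{1}{\left(\left(-215 - 17087\right) + \left(11265 - -1023\right)\right) + 42819} = \frac{1}{\left(-17302 + \left(11265 + 1023\right)\right) + 42819} = \frac{1}{\left(-17302 + 12288\right) + 42819} = \frac{1}{-5014 + 42819} = \frac{1}{37805}$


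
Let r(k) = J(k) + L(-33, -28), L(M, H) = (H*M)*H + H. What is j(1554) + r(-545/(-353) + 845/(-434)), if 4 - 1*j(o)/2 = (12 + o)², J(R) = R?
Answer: -755378455763/153202 ≈ -4.9306e+6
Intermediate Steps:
j(o) = 8 - 2*(12 + o)²
L(M, H) = H + M*H² (L(M, H) = M*H² + H = H + M*H²)
r(k) = -25900 + k (r(k) = k - 28*(1 - 28*(-33)) = k - 28*(1 + 924) = k - 28*925 = k - 25900 = -25900 + k)
j(1554) + r(-545/(-353) + 845/(-434)) = (8 - 2*(12 + 1554)²) + (-25900 + (-545/(-353) + 845/(-434))) = (8 - 2*1566²) + (-25900 + (-545*(-1/353) + 845*(-1/434))) = (8 - 2*2452356) + (-25900 + (545/353 - 845/434)) = (8 - 4904712) + (-25900 - 61755/153202) = -4904704 - 3967993555/153202 = -755378455763/153202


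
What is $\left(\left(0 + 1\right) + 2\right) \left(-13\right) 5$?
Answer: $-195$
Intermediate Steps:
$\left(\left(0 + 1\right) + 2\right) \left(-13\right) 5 = \left(1 + 2\right) \left(-13\right) 5 = 3 \left(-13\right) 5 = \left(-39\right) 5 = -195$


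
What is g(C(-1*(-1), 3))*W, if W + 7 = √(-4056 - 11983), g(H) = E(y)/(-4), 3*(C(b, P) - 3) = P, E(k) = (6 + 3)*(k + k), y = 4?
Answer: 126 - 18*I*√16039 ≈ 126.0 - 2279.6*I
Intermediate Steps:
E(k) = 18*k (E(k) = 9*(2*k) = 18*k)
C(b, P) = 3 + P/3
g(H) = -18 (g(H) = (18*4)/(-4) = 72*(-¼) = -18)
W = -7 + I*√16039 (W = -7 + √(-4056 - 11983) = -7 + √(-16039) = -7 + I*√16039 ≈ -7.0 + 126.65*I)
g(C(-1*(-1), 3))*W = -18*(-7 + I*√16039) = 126 - 18*I*√16039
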